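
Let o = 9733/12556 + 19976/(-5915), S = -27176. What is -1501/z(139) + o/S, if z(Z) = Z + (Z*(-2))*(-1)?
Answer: -3029428660238503/841642475026080 ≈ -3.5994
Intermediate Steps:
z(Z) = 3*Z (z(Z) = Z - 2*Z*(-1) = Z + 2*Z = 3*Z)
o = -193247961/74268740 (o = 9733*(1/12556) + 19976*(-1/5915) = 9733/12556 - 19976/5915 = -193247961/74268740 ≈ -2.6020)
-1501/z(139) + o/S = -1501/(3*139) - 193247961/74268740/(-27176) = -1501/417 - 193247961/74268740*(-1/27176) = -1501*1/417 + 193247961/2018327278240 = -1501/417 + 193247961/2018327278240 = -3029428660238503/841642475026080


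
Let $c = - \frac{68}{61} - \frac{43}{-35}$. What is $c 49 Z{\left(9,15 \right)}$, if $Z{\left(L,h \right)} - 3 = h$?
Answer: $\frac{30618}{305} \approx 100.39$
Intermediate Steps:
$Z{\left(L,h \right)} = 3 + h$
$c = \frac{243}{2135}$ ($c = \left(-68\right) \frac{1}{61} - - \frac{43}{35} = - \frac{68}{61} + \frac{43}{35} = \frac{243}{2135} \approx 0.11382$)
$c 49 Z{\left(9,15 \right)} = \frac{243}{2135} \cdot 49 \left(3 + 15\right) = \frac{1701}{305} \cdot 18 = \frac{30618}{305}$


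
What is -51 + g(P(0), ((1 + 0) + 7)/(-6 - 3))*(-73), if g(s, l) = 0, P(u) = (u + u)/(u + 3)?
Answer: -51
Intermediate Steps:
P(u) = 2*u/(3 + u) (P(u) = (2*u)/(3 + u) = 2*u/(3 + u))
-51 + g(P(0), ((1 + 0) + 7)/(-6 - 3))*(-73) = -51 + 0*(-73) = -51 + 0 = -51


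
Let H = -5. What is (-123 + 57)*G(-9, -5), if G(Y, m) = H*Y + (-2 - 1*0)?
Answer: -2838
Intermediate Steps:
G(Y, m) = -2 - 5*Y (G(Y, m) = -5*Y + (-2 - 1*0) = -5*Y + (-2 + 0) = -5*Y - 2 = -2 - 5*Y)
(-123 + 57)*G(-9, -5) = (-123 + 57)*(-2 - 5*(-9)) = -66*(-2 + 45) = -66*43 = -2838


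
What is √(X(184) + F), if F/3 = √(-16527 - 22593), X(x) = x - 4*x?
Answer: 2*√(-138 + 3*I*√2445) ≈ 11.367 + 26.1*I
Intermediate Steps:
X(x) = -3*x
F = 12*I*√2445 (F = 3*√(-16527 - 22593) = 3*√(-39120) = 3*(4*I*√2445) = 12*I*√2445 ≈ 593.36*I)
√(X(184) + F) = √(-3*184 + 12*I*√2445) = √(-552 + 12*I*√2445)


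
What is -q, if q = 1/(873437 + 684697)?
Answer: -1/1558134 ≈ -6.4179e-7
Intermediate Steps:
q = 1/1558134 ≈ 6.4179e-7
-q = -1*1/1558134 = -1/1558134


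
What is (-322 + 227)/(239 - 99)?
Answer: -19/28 ≈ -0.67857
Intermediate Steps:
(-322 + 227)/(239 - 99) = -95/140 = -95*1/140 = -19/28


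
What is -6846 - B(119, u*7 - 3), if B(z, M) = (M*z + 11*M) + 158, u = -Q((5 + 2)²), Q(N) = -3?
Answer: -9344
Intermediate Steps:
u = 3 (u = -1*(-3) = 3)
B(z, M) = 158 + 11*M + M*z (B(z, M) = (11*M + M*z) + 158 = 158 + 11*M + M*z)
-6846 - B(119, u*7 - 3) = -6846 - (158 + 11*(3*7 - 3) + (3*7 - 3)*119) = -6846 - (158 + 11*(21 - 3) + (21 - 3)*119) = -6846 - (158 + 11*18 + 18*119) = -6846 - (158 + 198 + 2142) = -6846 - 1*2498 = -6846 - 2498 = -9344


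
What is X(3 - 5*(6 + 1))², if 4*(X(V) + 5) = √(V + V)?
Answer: 21 - 20*I ≈ 21.0 - 20.0*I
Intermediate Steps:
X(V) = -5 + √2*√V/4 (X(V) = -5 + √(V + V)/4 = -5 + √(2*V)/4 = -5 + (√2*√V)/4 = -5 + √2*√V/4)
X(3 - 5*(6 + 1))² = (-5 + √2*√(3 - 5*(6 + 1))/4)² = (-5 + √2*√(3 - 5*7)/4)² = (-5 + √2*√(3 - 1*35)/4)² = (-5 + √2*√(3 - 35)/4)² = (-5 + √2*√(-32)/4)² = (-5 + √2*(4*I*√2)/4)² = (-5 + 2*I)²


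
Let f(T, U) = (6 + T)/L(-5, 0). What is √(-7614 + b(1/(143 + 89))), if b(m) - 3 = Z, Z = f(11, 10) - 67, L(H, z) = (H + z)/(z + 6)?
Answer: 2*I*√48115/5 ≈ 87.74*I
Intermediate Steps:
L(H, z) = (H + z)/(6 + z)
f(T, U) = -36/5 - 6*T/5 (f(T, U) = (6 + T)/(((-5 + 0)/(6 + 0))) = (6 + T)/((-5/6)) = (6 + T)/(((⅙)*(-5))) = (6 + T)/(-⅚) = (6 + T)*(-6/5) = -36/5 - 6*T/5)
Z = -437/5 (Z = (-36/5 - 6/5*11) - 67 = (-36/5 - 66/5) - 67 = -102/5 - 67 = -437/5 ≈ -87.400)
b(m) = -422/5 (b(m) = 3 - 437/5 = -422/5)
√(-7614 + b(1/(143 + 89))) = √(-7614 - 422/5) = √(-38492/5) = 2*I*√48115/5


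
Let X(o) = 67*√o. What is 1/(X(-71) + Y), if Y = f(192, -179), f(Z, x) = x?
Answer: -179/350760 - 67*I*√71/350760 ≈ -0.00051032 - 0.0016095*I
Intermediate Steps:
Y = -179
1/(X(-71) + Y) = 1/(67*√(-71) - 179) = 1/(67*(I*√71) - 179) = 1/(67*I*√71 - 179) = 1/(-179 + 67*I*√71)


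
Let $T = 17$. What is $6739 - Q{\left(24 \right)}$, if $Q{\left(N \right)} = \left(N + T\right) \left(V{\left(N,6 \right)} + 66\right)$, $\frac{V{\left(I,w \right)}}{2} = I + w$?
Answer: $1573$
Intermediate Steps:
$V{\left(I,w \right)} = 2 I + 2 w$ ($V{\left(I,w \right)} = 2 \left(I + w\right) = 2 I + 2 w$)
$Q{\left(N \right)} = \left(17 + N\right) \left(78 + 2 N\right)$ ($Q{\left(N \right)} = \left(N + 17\right) \left(\left(2 N + 2 \cdot 6\right) + 66\right) = \left(17 + N\right) \left(\left(2 N + 12\right) + 66\right) = \left(17 + N\right) \left(\left(12 + 2 N\right) + 66\right) = \left(17 + N\right) \left(78 + 2 N\right)$)
$6739 - Q{\left(24 \right)} = 6739 - \left(1326 + 2 \cdot 24^{2} + 112 \cdot 24\right) = 6739 - \left(1326 + 2 \cdot 576 + 2688\right) = 6739 - \left(1326 + 1152 + 2688\right) = 6739 - 5166 = 1573$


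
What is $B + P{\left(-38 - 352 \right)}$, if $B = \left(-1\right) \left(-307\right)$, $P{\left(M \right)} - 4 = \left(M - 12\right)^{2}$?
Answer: $161915$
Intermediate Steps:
$P{\left(M \right)} = 4 + \left(-12 + M\right)^{2}$ ($P{\left(M \right)} = 4 + \left(M - 12\right)^{2} = 4 + \left(-12 + M\right)^{2}$)
$B = 307$
$B + P{\left(-38 - 352 \right)} = 307 + \left(4 + \left(-12 - 390\right)^{2}\right) = 307 + \left(4 + \left(-402\right)^{2}\right) = 307 + \left(4 + 161604\right) = 307 + 161608 = 161915$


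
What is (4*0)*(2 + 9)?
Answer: 0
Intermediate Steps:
(4*0)*(2 + 9) = 0*11 = 0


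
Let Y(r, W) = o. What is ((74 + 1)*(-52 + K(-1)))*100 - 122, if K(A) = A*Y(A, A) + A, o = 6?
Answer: -442622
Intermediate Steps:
Y(r, W) = 6
K(A) = 7*A (K(A) = A*6 + A = 6*A + A = 7*A)
((74 + 1)*(-52 + K(-1)))*100 - 122 = ((74 + 1)*(-52 + 7*(-1)))*100 - 122 = (75*(-52 - 7))*100 - 122 = (75*(-59))*100 - 122 = -4425*100 - 122 = -442500 - 122 = -442622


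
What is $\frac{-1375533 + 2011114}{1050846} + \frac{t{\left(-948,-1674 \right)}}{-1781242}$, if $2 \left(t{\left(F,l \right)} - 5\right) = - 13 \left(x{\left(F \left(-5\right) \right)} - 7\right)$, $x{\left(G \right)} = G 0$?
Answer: $\frac{1132070503879}{1871811030732} \approx 0.6048$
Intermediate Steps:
$x{\left(G \right)} = 0$
$t{\left(F,l \right)} = \frac{101}{2}$ ($t{\left(F,l \right)} = 5 + \frac{\left(-13\right) \left(0 - 7\right)}{2} = 5 + \frac{\left(-13\right) \left(-7\right)}{2} = 5 + \frac{1}{2} \cdot 91 = 5 + \frac{91}{2} = \frac{101}{2}$)
$\frac{-1375533 + 2011114}{1050846} + \frac{t{\left(-948,-1674 \right)}}{-1781242} = \frac{-1375533 + 2011114}{1050846} + \frac{101}{2 \left(-1781242\right)} = 635581 \cdot \frac{1}{1050846} + \frac{101}{2} \left(- \frac{1}{1781242}\right) = \frac{635581}{1050846} - \frac{101}{3562484} = \frac{1132070503879}{1871811030732}$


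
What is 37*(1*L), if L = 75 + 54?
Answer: 4773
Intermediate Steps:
L = 129
37*(1*L) = 37*(1*129) = 37*129 = 4773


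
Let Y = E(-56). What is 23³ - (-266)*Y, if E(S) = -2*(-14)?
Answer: 19615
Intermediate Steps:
E(S) = 28
Y = 28
23³ - (-266)*Y = 23³ - (-266)*28 = 12167 - 1*(-7448) = 12167 + 7448 = 19615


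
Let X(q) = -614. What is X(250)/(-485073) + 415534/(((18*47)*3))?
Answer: 11198104573/68395293 ≈ 163.73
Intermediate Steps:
X(250)/(-485073) + 415534/(((18*47)*3)) = -614/(-485073) + 415534/(((18*47)*3)) = -614*(-1/485073) + 415534/((846*3)) = 614/485073 + 415534/2538 = 614/485073 + 415534*(1/2538) = 614/485073 + 207767/1269 = 11198104573/68395293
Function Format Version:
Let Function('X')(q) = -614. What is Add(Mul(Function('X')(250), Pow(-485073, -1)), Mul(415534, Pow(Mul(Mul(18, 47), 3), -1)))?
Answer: Rational(11198104573, 68395293) ≈ 163.73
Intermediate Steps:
Add(Mul(Function('X')(250), Pow(-485073, -1)), Mul(415534, Pow(Mul(Mul(18, 47), 3), -1))) = Add(Mul(-614, Pow(-485073, -1)), Mul(415534, Pow(Mul(Mul(18, 47), 3), -1))) = Add(Mul(-614, Rational(-1, 485073)), Mul(415534, Pow(Mul(846, 3), -1))) = Add(Rational(614, 485073), Mul(415534, Pow(2538, -1))) = Add(Rational(614, 485073), Mul(415534, Rational(1, 2538))) = Add(Rational(614, 485073), Rational(207767, 1269)) = Rational(11198104573, 68395293)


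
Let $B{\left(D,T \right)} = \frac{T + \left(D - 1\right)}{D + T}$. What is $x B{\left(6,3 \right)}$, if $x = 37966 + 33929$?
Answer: $\frac{191720}{3} \approx 63907.0$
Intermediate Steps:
$B{\left(D,T \right)} = \frac{-1 + D + T}{D + T}$ ($B{\left(D,T \right)} = \frac{T + \left(-1 + D\right)}{D + T} = \frac{-1 + D + T}{D + T}$)
$x = 71895$
$x B{\left(6,3 \right)} = 71895 \frac{-1 + 6 + 3}{6 + 3} = 71895 \cdot \frac{1}{9} \cdot 8 = 71895 \cdot \frac{8}{9} = \frac{191720}{3}$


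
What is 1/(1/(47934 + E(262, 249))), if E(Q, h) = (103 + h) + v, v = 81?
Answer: 48367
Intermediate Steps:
E(Q, h) = 184 + h (E(Q, h) = (103 + h) + 81 = 184 + h)
1/(1/(47934 + E(262, 249))) = 1/(1/(47934 + (184 + 249))) = 1/(1/(47934 + 433)) = 1/(1/48367) = 48367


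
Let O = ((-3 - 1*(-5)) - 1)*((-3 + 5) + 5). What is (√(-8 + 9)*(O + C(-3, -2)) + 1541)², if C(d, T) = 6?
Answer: 2414916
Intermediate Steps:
O = 7 (O = ((-3 + 5) - 1)*(2 + 5) = (2 - 1)*7 = 1*7 = 7)
(√(-8 + 9)*(O + C(-3, -2)) + 1541)² = (√(-8 + 9)*(7 + 6) + 1541)² = (√1*13 + 1541)² = (1*13 + 1541)² = (13 + 1541)² = 1554² = 2414916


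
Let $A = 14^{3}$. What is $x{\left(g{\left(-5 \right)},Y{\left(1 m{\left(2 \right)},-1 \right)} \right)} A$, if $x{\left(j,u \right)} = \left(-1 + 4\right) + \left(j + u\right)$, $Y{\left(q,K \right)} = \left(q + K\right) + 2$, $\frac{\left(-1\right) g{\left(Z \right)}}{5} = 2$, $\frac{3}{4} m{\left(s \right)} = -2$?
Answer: $- \frac{71344}{3} \approx -23781.0$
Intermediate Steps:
$m{\left(s \right)} = - \frac{8}{3}$ ($m{\left(s \right)} = \frac{4}{3} \left(-2\right) = - \frac{8}{3}$)
$g{\left(Z \right)} = -10$ ($g{\left(Z \right)} = \left(-5\right) 2 = -10$)
$Y{\left(q,K \right)} = 2 + K + q$ ($Y{\left(q,K \right)} = \left(K + q\right) + 2 = 2 + K + q$)
$A = 2744$
$x{\left(j,u \right)} = 3 + j + u$ ($x{\left(j,u \right)} = 3 + \left(j + u\right) = 3 + j + u$)
$x{\left(g{\left(-5 \right)},Y{\left(1 m{\left(2 \right)},-1 \right)} \right)} A = \left(3 - 10 + \left(2 - 1 + 1 \left(- \frac{8}{3}\right)\right)\right) 2744 = \left(3 - 10 - \frac{5}{3}\right) 2744 = \left(- \frac{26}{3}\right) 2744 = - \frac{71344}{3}$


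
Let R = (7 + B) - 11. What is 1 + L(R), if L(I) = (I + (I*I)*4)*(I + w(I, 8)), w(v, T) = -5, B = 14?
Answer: 2051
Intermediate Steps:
R = 10 (R = (7 + 14) - 11 = 21 - 11 = 10)
L(I) = (-5 + I)*(I + 4*I**2) (L(I) = (I + (I*I)*4)*(I - 5) = (I + I**2*4)*(-5 + I) = (I + 4*I**2)*(-5 + I) = (-5 + I)*(I + 4*I**2))
1 + L(R) = 1 + 10*(-5 - 19*10 + 4*10**2) = 1 + 10*(-5 - 190 + 4*100) = 1 + 10*(-5 - 190 + 400) = 1 + 10*205 = 1 + 2050 = 2051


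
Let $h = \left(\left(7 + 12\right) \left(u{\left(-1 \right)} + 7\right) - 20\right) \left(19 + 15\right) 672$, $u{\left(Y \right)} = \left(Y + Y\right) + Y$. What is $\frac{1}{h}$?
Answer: $\frac{1}{1279488} \approx 7.8156 \cdot 10^{-7}$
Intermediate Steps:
$u{\left(Y \right)} = 3 Y$ ($u{\left(Y \right)} = 2 Y + Y = 3 Y$)
$h = 1279488$ ($h = \left(\left(7 + 12\right) \left(3 \left(-1\right) + 7\right) - 20\right) \left(19 + 15\right) 672 = \left(19 \left(-3 + 7\right) - 20\right) 34 \cdot 672 = \left(19 \cdot 4 - 20\right) 34 \cdot 672 = \left(76 - 20\right) 34 \cdot 672 = 56 \cdot 34 \cdot 672 = 1904 \cdot 672 = 1279488$)
$\frac{1}{h} = \frac{1}{1279488}$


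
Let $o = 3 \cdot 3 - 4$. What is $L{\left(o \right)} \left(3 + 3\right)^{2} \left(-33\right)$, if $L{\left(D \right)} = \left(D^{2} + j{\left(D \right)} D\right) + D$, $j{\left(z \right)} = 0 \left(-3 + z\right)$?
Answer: $-35640$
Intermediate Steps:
$o = 5$ ($o = 9 - 4 = 5$)
$j{\left(z \right)} = 0$
$L{\left(D \right)} = D + D^{2}$ ($L{\left(D \right)} = \left(D^{2} + 0 D\right) + D = \left(D^{2} + 0\right) + D = D^{2} + D = D + D^{2}$)
$L{\left(o \right)} \left(3 + 3\right)^{2} \left(-33\right) = 5 \left(1 + 5\right) \left(3 + 3\right)^{2} \left(-33\right) = 5 \cdot 6 \cdot 6^{2} \left(-33\right) = 30 \cdot 36 \left(-33\right) = 1080 \left(-33\right) = -35640$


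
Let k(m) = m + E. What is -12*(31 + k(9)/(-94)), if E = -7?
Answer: -17472/47 ≈ -371.74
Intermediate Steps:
k(m) = -7 + m (k(m) = m - 7 = -7 + m)
-12*(31 + k(9)/(-94)) = -12*(31 + (-7 + 9)/(-94)) = -12*(31 + 2*(-1/94)) = -12*(31 - 1/47) = -12*1456/47 = -17472/47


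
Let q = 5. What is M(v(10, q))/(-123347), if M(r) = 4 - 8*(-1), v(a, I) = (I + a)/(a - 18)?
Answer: -12/123347 ≈ -9.7287e-5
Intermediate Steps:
v(a, I) = (I + a)/(-18 + a)
M(r) = 12 (M(r) = 4 + 8 = 12)
M(v(10, q))/(-123347) = 12/(-123347) = 12*(-1/123347) = -12/123347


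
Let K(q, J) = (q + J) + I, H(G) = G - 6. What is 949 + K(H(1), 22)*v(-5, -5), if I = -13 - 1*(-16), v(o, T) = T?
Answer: 849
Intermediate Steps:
I = 3 (I = -13 + 16 = 3)
H(G) = -6 + G
K(q, J) = 3 + J + q (K(q, J) = (q + J) + 3 = (J + q) + 3 = 3 + J + q)
949 + K(H(1), 22)*v(-5, -5) = 949 + (3 + 22 + (-6 + 1))*(-5) = 949 + (3 + 22 - 5)*(-5) = 949 + 20*(-5) = 949 - 100 = 849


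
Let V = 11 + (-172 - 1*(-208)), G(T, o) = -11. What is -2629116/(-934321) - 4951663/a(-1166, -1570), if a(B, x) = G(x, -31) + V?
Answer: -4626348077647/33635556 ≈ -1.3754e+5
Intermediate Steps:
V = 47 (V = 11 + (-172 + 208) = 11 + 36 = 47)
a(B, x) = 36 (a(B, x) = -11 + 47 = 36)
-2629116/(-934321) - 4951663/a(-1166, -1570) = -2629116/(-934321) - 4951663/36 = -2629116*(-1/934321) - 4951663*1/36 = 2629116/934321 - 4951663/36 = -4626348077647/33635556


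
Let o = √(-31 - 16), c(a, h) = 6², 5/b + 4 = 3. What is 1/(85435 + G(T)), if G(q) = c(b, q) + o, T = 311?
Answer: 85471/7305291888 - I*√47/7305291888 ≈ 1.17e-5 - 9.3845e-10*I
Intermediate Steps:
b = -5 (b = 5/(-4 + 3) = 5/(-1) = 5*(-1) = -5)
c(a, h) = 36
o = I*√47 (o = √(-47) = I*√47 ≈ 6.8557*I)
G(q) = 36 + I*√47
1/(85435 + G(T)) = 1/(85435 + (36 + I*√47)) = 1/(85471 + I*√47)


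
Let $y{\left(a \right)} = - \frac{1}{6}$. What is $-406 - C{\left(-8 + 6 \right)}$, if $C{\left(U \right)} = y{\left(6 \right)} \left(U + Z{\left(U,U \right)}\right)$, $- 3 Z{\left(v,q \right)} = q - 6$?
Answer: $- \frac{3653}{9} \approx -405.89$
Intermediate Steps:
$Z{\left(v,q \right)} = 2 - \frac{q}{3}$ ($Z{\left(v,q \right)} = - \frac{q - 6}{3} = - \frac{-6 + q}{3} = 2 - \frac{q}{3}$)
$y{\left(a \right)} = - \frac{1}{6}$ ($y{\left(a \right)} = \left(-1\right) \frac{1}{6} = - \frac{1}{6}$)
$C{\left(U \right)} = - \frac{1}{3} - \frac{U}{9}$ ($C{\left(U \right)} = - \frac{U - \left(-2 + \frac{U}{3}\right)}{6} = - \frac{2 + \frac{2 U}{3}}{6} = - \frac{1}{3} - \frac{U}{9}$)
$-406 - C{\left(-8 + 6 \right)} = -406 - \left(- \frac{1}{3} - \frac{-8 + 6}{9}\right) = -406 - \left(- \frac{1}{3} - - \frac{2}{9}\right) = -406 - \left(- \frac{1}{3} + \frac{2}{9}\right) = -406 - - \frac{1}{9} = -406 + \frac{1}{9} = - \frac{3653}{9}$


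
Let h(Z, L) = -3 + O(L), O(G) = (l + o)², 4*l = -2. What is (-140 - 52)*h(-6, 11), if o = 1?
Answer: 528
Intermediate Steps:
l = -½ (l = (¼)*(-2) = -½ ≈ -0.50000)
O(G) = ¼ (O(G) = (-½ + 1)² = (½)² = ¼)
h(Z, L) = -11/4 (h(Z, L) = -3 + ¼ = -11/4)
(-140 - 52)*h(-6, 11) = (-140 - 52)*(-11/4) = -192*(-11/4) = 528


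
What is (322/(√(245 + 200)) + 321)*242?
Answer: 77682 + 77924*√445/445 ≈ 81376.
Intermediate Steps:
(322/(√(245 + 200)) + 321)*242 = (322/(√445) + 321)*242 = (322*(√445/445) + 321)*242 = (322*√445/445 + 321)*242 = (321 + 322*√445/445)*242 = 77682 + 77924*√445/445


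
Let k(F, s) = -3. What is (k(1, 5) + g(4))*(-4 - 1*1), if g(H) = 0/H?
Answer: 15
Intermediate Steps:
g(H) = 0
(k(1, 5) + g(4))*(-4 - 1*1) = (-3 + 0)*(-4 - 1*1) = -3*(-4 - 1) = -3*(-5) = 15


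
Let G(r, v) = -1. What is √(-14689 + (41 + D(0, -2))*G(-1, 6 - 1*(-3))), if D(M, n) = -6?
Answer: 6*I*√409 ≈ 121.34*I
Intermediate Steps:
√(-14689 + (41 + D(0, -2))*G(-1, 6 - 1*(-3))) = √(-14689 + (41 - 6)*(-1)) = √(-14689 + 35*(-1)) = √(-14689 - 35) = √(-14724) = 6*I*√409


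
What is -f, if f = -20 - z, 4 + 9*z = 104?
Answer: 280/9 ≈ 31.111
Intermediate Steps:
z = 100/9 (z = -4/9 + (⅑)*104 = -4/9 + 104/9 = 100/9 ≈ 11.111)
f = -280/9 (f = -20 - 1*100/9 = -20 - 100/9 = -280/9 ≈ -31.111)
-f = -1*(-280/9) = 280/9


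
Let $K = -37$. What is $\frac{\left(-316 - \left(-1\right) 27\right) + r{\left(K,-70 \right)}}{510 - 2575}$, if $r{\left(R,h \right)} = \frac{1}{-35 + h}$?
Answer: $\frac{30346}{216825} \approx 0.13996$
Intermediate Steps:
$\frac{\left(-316 - \left(-1\right) 27\right) + r{\left(K,-70 \right)}}{510 - 2575} = \frac{\left(-316 - \left(-1\right) 27\right) + \frac{1}{-35 - 70}}{510 - 2575} = \frac{\left(-316 - -27\right) + \frac{1}{-105}}{-2065} = \left(\left(-316 + 27\right) - \frac{1}{105}\right) \left(- \frac{1}{2065}\right) = \left(-289 - \frac{1}{105}\right) \left(- \frac{1}{2065}\right) = \left(- \frac{30346}{105}\right) \left(- \frac{1}{2065}\right) = \frac{30346}{216825}$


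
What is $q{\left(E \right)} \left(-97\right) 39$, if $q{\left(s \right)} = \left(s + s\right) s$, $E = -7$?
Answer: $-370734$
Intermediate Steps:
$q{\left(s \right)} = 2 s^{2}$ ($q{\left(s \right)} = 2 s s = 2 s^{2}$)
$q{\left(E \right)} \left(-97\right) 39 = 2 \left(-7\right)^{2} \left(-97\right) 39 = 2 \cdot 49 \left(-97\right) 39 = 98 \left(-97\right) 39 = \left(-9506\right) 39 = -370734$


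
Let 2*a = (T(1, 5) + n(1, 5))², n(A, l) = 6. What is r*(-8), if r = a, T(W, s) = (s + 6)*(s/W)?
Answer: -14884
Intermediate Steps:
T(W, s) = s*(6 + s)/W (T(W, s) = (6 + s)*(s/W) = s*(6 + s)/W)
a = 3721/2 (a = (5*(6 + 5)/1 + 6)²/2 = (5*1*11 + 6)²/2 = (55 + 6)²/2 = (½)*61² = (½)*3721 = 3721/2 ≈ 1860.5)
r = 3721/2 ≈ 1860.5
r*(-8) = (3721/2)*(-8) = -14884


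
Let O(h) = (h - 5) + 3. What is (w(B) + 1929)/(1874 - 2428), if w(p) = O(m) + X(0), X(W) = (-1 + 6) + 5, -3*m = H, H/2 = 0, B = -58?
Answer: -1937/554 ≈ -3.4964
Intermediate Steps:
H = 0 (H = 2*0 = 0)
m = 0 (m = -⅓*0 = 0)
X(W) = 10 (X(W) = 5 + 5 = 10)
O(h) = -2 + h (O(h) = (-5 + h) + 3 = -2 + h)
w(p) = 8 (w(p) = (-2 + 0) + 10 = -2 + 10 = 8)
(w(B) + 1929)/(1874 - 2428) = (8 + 1929)/(1874 - 2428) = 1937/(-554) = 1937*(-1/554) = -1937/554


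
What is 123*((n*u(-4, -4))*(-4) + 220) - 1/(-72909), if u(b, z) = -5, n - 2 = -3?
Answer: 1793561401/72909 ≈ 24600.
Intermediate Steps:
n = -1 (n = 2 - 3 = -1)
123*((n*u(-4, -4))*(-4) + 220) - 1/(-72909) = 123*(-1*(-5)*(-4) + 220) - 1/(-72909) = 123*(5*(-4) + 220) - 1*(-1/72909) = 123*(-20 + 220) + 1/72909 = 123*200 + 1/72909 = 24600 + 1/72909 = 1793561401/72909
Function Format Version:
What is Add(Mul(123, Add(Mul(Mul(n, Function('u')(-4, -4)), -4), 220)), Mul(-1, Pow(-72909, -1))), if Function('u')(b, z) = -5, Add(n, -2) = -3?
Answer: Rational(1793561401, 72909) ≈ 24600.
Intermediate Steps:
n = -1 (n = Add(2, -3) = -1)
Add(Mul(123, Add(Mul(Mul(n, Function('u')(-4, -4)), -4), 220)), Mul(-1, Pow(-72909, -1))) = Add(Mul(123, Add(Mul(Mul(-1, -5), -4), 220)), Mul(-1, Pow(-72909, -1))) = Add(Mul(123, Add(Mul(5, -4), 220)), Mul(-1, Rational(-1, 72909))) = Add(Mul(123, Add(-20, 220)), Rational(1, 72909)) = Add(Mul(123, 200), Rational(1, 72909)) = Add(24600, Rational(1, 72909)) = Rational(1793561401, 72909)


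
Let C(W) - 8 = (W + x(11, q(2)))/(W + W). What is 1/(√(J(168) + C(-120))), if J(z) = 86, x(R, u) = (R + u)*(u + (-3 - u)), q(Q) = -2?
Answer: 4*√5/87 ≈ 0.10281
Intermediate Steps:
x(R, u) = -3*R - 3*u (x(R, u) = (R + u)*(-3) = -3*R - 3*u)
C(W) = 8 + (-27 + W)/(2*W) (C(W) = 8 + (W + (-3*11 - 3*(-2)))/(W + W) = 8 + (W + (-33 + 6))/((2*W)) = 8 + (W - 27)*(1/(2*W)) = 8 + (-27 + W)*(1/(2*W)) = 8 + (-27 + W)/(2*W))
1/(√(J(168) + C(-120))) = 1/(√(86 + (½)*(-27 + 17*(-120))/(-120))) = 1/(√(86 + (½)*(-1/120)*(-27 - 2040))) = 1/(√(86 + (½)*(-1/120)*(-2067))) = 1/(√(86 + 689/80)) = 1/(√(7569/80)) = 1/(87*√5/20) = 4*√5/87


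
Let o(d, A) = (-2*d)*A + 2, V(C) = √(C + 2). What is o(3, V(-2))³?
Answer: 8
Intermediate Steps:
V(C) = √(2 + C)
o(d, A) = 2 - 2*A*d (o(d, A) = -2*A*d + 2 = 2 - 2*A*d)
o(3, V(-2))³ = (2 - 2*√(2 - 2)*3)³ = (2 - 2*√0*3)³ = (2 - 2*0*3)³ = (2 + 0)³ = 2³ = 8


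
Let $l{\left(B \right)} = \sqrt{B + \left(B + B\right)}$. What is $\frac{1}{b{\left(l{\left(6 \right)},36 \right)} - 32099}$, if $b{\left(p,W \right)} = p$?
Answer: $- \frac{32099}{1030345783} - \frac{3 \sqrt{2}}{1030345783} \approx -3.1158 \cdot 10^{-5}$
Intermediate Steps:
$l{\left(B \right)} = \sqrt{3} \sqrt{B}$ ($l{\left(B \right)} = \sqrt{B + 2 B} = \sqrt{3 B} = \sqrt{3} \sqrt{B}$)
$\frac{1}{b{\left(l{\left(6 \right)},36 \right)} - 32099} = \frac{1}{\sqrt{3} \sqrt{6} - 32099} = \frac{1}{3 \sqrt{2} - 32099} = \frac{1}{-32099 + 3 \sqrt{2}}$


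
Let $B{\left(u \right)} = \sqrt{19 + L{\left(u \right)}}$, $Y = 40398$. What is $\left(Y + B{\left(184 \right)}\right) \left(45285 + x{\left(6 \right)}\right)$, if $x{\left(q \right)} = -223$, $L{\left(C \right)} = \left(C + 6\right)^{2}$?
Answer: $1820414676 + 45062 \sqrt{36119} \approx 1.829 \cdot 10^{9}$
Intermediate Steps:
$L{\left(C \right)} = \left(6 + C\right)^{2}$
$B{\left(u \right)} = \sqrt{19 + \left(6 + u\right)^{2}}$
$\left(Y + B{\left(184 \right)}\right) \left(45285 + x{\left(6 \right)}\right) = \left(40398 + \sqrt{19 + \left(6 + 184\right)^{2}}\right) \left(45285 - 223\right) = \left(40398 + \sqrt{19 + 190^{2}}\right) 45062 = \left(40398 + \sqrt{19 + 36100}\right) 45062 = \left(40398 + \sqrt{36119}\right) 45062 = 1820414676 + 45062 \sqrt{36119}$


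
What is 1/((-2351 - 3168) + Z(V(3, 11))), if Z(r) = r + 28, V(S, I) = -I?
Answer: -1/5502 ≈ -0.00018175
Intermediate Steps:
Z(r) = 28 + r
1/((-2351 - 3168) + Z(V(3, 11))) = 1/((-2351 - 3168) + (28 - 1*11)) = 1/(-5519 + (28 - 11)) = 1/(-5519 + 17) = 1/(-5502) = -1/5502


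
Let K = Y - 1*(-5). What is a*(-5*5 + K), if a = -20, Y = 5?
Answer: 300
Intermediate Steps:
K = 10 (K = 5 - 1*(-5) = 5 + 5 = 10)
a*(-5*5 + K) = -20*(-5*5 + 10) = -20*(-25 + 10) = -20*(-15) = 300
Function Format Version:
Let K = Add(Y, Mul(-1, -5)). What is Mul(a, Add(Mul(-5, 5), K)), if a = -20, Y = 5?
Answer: 300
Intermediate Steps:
K = 10 (K = Add(5, Mul(-1, -5)) = Add(5, 5) = 10)
Mul(a, Add(Mul(-5, 5), K)) = Mul(-20, Add(Mul(-5, 5), 10)) = Mul(-20, Add(-25, 10)) = Mul(-20, -15) = 300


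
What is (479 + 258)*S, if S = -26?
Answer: -19162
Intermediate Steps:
(479 + 258)*S = (479 + 258)*(-26) = 737*(-26) = -19162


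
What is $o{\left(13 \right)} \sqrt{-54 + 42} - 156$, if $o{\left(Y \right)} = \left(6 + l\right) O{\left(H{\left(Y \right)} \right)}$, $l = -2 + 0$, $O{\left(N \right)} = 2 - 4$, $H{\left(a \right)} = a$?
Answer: $-156 - 16 i \sqrt{3} \approx -156.0 - 27.713 i$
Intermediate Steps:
$O{\left(N \right)} = -2$ ($O{\left(N \right)} = 2 - 4 = -2$)
$l = -2$
$o{\left(Y \right)} = -8$ ($o{\left(Y \right)} = \left(6 - 2\right) \left(-2\right) = 4 \left(-2\right) = -8$)
$o{\left(13 \right)} \sqrt{-54 + 42} - 156 = - 8 \sqrt{-54 + 42} - 156 = - 8 \sqrt{-12} - 156 = - 8 \cdot 2 i \sqrt{3} - 156 = - 16 i \sqrt{3} - 156 = -156 - 16 i \sqrt{3}$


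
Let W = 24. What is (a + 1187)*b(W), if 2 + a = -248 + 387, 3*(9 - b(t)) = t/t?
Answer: 34424/3 ≈ 11475.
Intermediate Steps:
b(t) = 26/3 (b(t) = 9 - t/(3*t) = 9 - ⅓*1 = 9 - ⅓ = 26/3)
a = 137 (a = -2 + (-248 + 387) = -2 + 139 = 137)
(a + 1187)*b(W) = (137 + 1187)*(26/3) = 1324*(26/3) = 34424/3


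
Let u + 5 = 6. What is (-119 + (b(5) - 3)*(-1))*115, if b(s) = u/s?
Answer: -13363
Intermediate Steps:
u = 1 (u = -5 + 6 = 1)
b(s) = 1/s
(-119 + (b(5) - 3)*(-1))*115 = (-119 + (1/5 - 3)*(-1))*115 = (-119 + (⅕ - 3)*(-1))*115 = (-119 - 14/5*(-1))*115 = (-119 + 14/5)*115 = -581/5*115 = -13363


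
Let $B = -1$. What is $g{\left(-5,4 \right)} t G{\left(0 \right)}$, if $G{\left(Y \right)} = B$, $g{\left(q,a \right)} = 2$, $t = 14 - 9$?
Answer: $-10$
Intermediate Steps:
$t = 5$
$G{\left(Y \right)} = -1$
$g{\left(-5,4 \right)} t G{\left(0 \right)} = 2 \cdot 5 \left(-1\right) = 10 \left(-1\right) = -10$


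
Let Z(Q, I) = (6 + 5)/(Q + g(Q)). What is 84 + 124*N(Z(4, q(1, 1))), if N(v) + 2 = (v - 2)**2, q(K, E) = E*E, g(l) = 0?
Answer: -377/4 ≈ -94.250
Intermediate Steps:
q(K, E) = E**2
Z(Q, I) = 11/Q (Z(Q, I) = (6 + 5)/(Q + 0) = 11/Q)
N(v) = -2 + (-2 + v)**2 (N(v) = -2 + (v - 2)**2 = -2 + (-2 + v)**2)
84 + 124*N(Z(4, q(1, 1))) = 84 + 124*(-2 + (-2 + 11/4)**2) = 84 + 124*(-2 + (3/4)**2) = 84 + 124*(-2 + 9/16) = 84 + 124*(-23/16) = 84 - 713/4 = -377/4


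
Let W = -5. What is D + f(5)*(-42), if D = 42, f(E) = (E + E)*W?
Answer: 2142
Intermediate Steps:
f(E) = -10*E (f(E) = (E + E)*(-5) = (2*E)*(-5) = -10*E)
D + f(5)*(-42) = 42 - 10*5*(-42) = 42 - 50*(-42) = 42 + 2100 = 2142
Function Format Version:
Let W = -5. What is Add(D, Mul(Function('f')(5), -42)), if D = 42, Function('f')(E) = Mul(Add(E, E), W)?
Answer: 2142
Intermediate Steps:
Function('f')(E) = Mul(-10, E) (Function('f')(E) = Mul(Add(E, E), -5) = Mul(Mul(2, E), -5) = Mul(-10, E))
Add(D, Mul(Function('f')(5), -42)) = Add(42, Mul(Mul(-10, 5), -42)) = Add(42, Mul(-50, -42)) = Add(42, 2100) = 2142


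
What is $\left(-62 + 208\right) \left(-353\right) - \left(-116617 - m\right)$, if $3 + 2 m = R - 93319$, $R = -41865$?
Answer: $- \frac{5029}{2} \approx -2514.5$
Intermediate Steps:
$m = - \frac{135187}{2}$ ($m = - \frac{3}{2} + \frac{-41865 - 93319}{2} = - \frac{3}{2} + \frac{1}{2} \left(-135184\right) = - \frac{3}{2} - 67592 = - \frac{135187}{2} \approx -67594.0$)
$\left(-62 + 208\right) \left(-353\right) - \left(-116617 - m\right) = \left(-62 + 208\right) \left(-353\right) - \left(-116617 - - \frac{135187}{2}\right) = 146 \left(-353\right) - \left(-116617 + \frac{135187}{2}\right) = -51538 - - \frac{98047}{2} = -51538 + \frac{98047}{2} = - \frac{5029}{2}$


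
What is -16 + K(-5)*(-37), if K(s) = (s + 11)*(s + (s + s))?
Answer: 3314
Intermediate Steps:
K(s) = 3*s*(11 + s) (K(s) = (11 + s)*(s + 2*s) = (11 + s)*(3*s) = 3*s*(11 + s))
-16 + K(-5)*(-37) = -16 + (3*(-5)*(11 - 5))*(-37) = -16 + (3*(-5)*6)*(-37) = -16 - 90*(-37) = -16 + 3330 = 3314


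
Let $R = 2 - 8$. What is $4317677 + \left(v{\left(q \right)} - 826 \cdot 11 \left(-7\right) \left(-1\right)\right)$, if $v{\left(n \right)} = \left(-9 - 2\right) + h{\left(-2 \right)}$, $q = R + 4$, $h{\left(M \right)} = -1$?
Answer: $4254063$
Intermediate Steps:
$R = -6$ ($R = 2 - 8 = -6$)
$q = -2$ ($q = -6 + 4 = -2$)
$v{\left(n \right)} = -12$ ($v{\left(n \right)} = \left(-9 - 2\right) - 1 = -11 - 1 = -12$)
$4317677 + \left(v{\left(q \right)} - 826 \cdot 11 \left(-7\right) \left(-1\right)\right) = 4317677 - \left(12 + 826 \cdot 11 \left(-7\right) \left(-1\right)\right) = 4317677 - \left(12 + 826 \left(\left(-77\right) \left(-1\right)\right)\right) = 4317677 - 63614 = 4254063$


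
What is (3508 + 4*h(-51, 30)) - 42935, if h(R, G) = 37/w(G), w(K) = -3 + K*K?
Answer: -35365871/897 ≈ -39427.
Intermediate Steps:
w(K) = -3 + K²
h(R, G) = 37/(-3 + G²)
(3508 + 4*h(-51, 30)) - 42935 = (3508 + 4*(37/(-3 + 30²))) - 42935 = (3508 + 4*(37/(-3 + 900))) - 42935 = (3508 + 4*(37/897)) - 42935 = (3508 + 148/897) - 42935 = 3146824/897 - 42935 = -35365871/897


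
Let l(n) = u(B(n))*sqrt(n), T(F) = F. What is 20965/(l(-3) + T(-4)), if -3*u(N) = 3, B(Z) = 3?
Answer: -83860/19 + 20965*I*sqrt(3)/19 ≈ -4413.7 + 1911.2*I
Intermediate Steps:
u(N) = -1 (u(N) = -1/3*3 = -1)
l(n) = -sqrt(n)
20965/(l(-3) + T(-4)) = 20965/(-sqrt(-3) - 4) = 20965/(-I*sqrt(3) - 4) = 20965/(-4 - I*sqrt(3))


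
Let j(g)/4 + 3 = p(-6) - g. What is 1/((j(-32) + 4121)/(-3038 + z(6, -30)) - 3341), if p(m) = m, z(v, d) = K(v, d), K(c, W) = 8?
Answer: -3030/10127443 ≈ -0.00029919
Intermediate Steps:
z(v, d) = 8
j(g) = -36 - 4*g (j(g) = -12 + 4*(-6 - g) = -12 + (-24 - 4*g) = -36 - 4*g)
1/((j(-32) + 4121)/(-3038 + z(6, -30)) - 3341) = 1/(((-36 - 4*(-32)) + 4121)/(-3038 + 8) - 3341) = 1/(((-36 + 128) + 4121)/(-3030) - 3341) = 1/((92 + 4121)*(-1/3030) - 3341) = 1/(4213*(-1/3030) - 3341) = 1/(-4213/3030 - 3341) = 1/(-10127443/3030) = -3030/10127443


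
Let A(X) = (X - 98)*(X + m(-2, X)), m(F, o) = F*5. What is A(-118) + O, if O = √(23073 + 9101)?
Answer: 27648 + √32174 ≈ 27827.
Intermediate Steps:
m(F, o) = 5*F
A(X) = (-98 + X)*(-10 + X) (A(X) = (X - 98)*(X + 5*(-2)) = (-98 + X)*(X - 10) = (-98 + X)*(-10 + X))
O = √32174 ≈ 179.37
A(-118) + O = (980 + (-118)² - 108*(-118)) + √32174 = (980 + 13924 + 12744) + √32174 = 27648 + √32174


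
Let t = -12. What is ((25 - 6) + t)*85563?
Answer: 598941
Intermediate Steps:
((25 - 6) + t)*85563 = ((25 - 6) - 12)*85563 = (19 - 12)*85563 = 7*85563 = 598941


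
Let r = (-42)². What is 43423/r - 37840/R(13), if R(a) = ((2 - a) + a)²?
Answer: -16644017/1764 ≈ -9435.4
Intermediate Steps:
r = 1764
R(a) = 4 (R(a) = 2² = 4)
43423/r - 37840/R(13) = 43423/1764 - 37840/4 = 43423*(1/1764) - 37840*¼ = 43423/1764 - 9460 = -16644017/1764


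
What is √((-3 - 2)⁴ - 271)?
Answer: √354 ≈ 18.815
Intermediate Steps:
√((-3 - 2)⁴ - 271) = √((-5)⁴ - 271) = √(625 - 271) = √354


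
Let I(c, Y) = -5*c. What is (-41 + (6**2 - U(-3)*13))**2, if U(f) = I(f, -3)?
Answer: 40000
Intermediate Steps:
U(f) = -5*f
(-41 + (6**2 - U(-3)*13))**2 = (-41 + (6**2 - (-5*(-3))*13))**2 = (-41 + (36 - 15*13))**2 = (-41 + (36 - 1*195))**2 = (-41 + (36 - 195))**2 = (-41 - 159)**2 = (-200)**2 = 40000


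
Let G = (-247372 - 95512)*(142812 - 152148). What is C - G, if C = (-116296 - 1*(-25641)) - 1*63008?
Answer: -3201318687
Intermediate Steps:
C = -153663 (C = (-116296 + 25641) - 63008 = -90655 - 63008 = -153663)
G = 3201165024 (G = -342884*(-9336) = 3201165024)
C - G = -153663 - 1*3201165024 = -153663 - 3201165024 = -3201318687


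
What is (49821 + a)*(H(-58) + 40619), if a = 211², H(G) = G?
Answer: 3826605862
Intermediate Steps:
a = 44521
(49821 + a)*(H(-58) + 40619) = (49821 + 44521)*(-58 + 40619) = 94342*40561 = 3826605862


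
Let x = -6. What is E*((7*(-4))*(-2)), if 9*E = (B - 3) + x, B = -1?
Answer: -560/9 ≈ -62.222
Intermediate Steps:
E = -10/9 (E = ((-1 - 3) - 6)/9 = (-4 - 6)/9 = (⅑)*(-10) = -10/9 ≈ -1.1111)
E*((7*(-4))*(-2)) = -10*7*(-4)*(-2)/9 = -(-280)*(-2)/9 = -10/9*56 = -560/9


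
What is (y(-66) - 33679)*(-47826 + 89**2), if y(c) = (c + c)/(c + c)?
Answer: 1343920590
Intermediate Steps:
y(c) = 1 (y(c) = (2*c)/((2*c)) = (2*c)*(1/(2*c)) = 1)
(y(-66) - 33679)*(-47826 + 89**2) = (1 - 33679)*(-47826 + 89**2) = -33678*(-47826 + 7921) = -33678*(-39905) = 1343920590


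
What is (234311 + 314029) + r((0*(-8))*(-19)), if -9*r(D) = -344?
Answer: 4935404/9 ≈ 5.4838e+5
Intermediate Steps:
r(D) = 344/9 (r(D) = -1/9*(-344) = 344/9)
(234311 + 314029) + r((0*(-8))*(-19)) = (234311 + 314029) + 344/9 = 548340 + 344/9 = 4935404/9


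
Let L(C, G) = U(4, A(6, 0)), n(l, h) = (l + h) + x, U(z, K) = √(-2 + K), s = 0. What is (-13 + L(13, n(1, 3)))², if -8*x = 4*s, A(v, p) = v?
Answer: 121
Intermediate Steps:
x = 0 (x = -0/2 = -⅛*0 = 0)
n(l, h) = h + l (n(l, h) = (l + h) + 0 = (h + l) + 0 = h + l)
L(C, G) = 2 (L(C, G) = √(-2 + 6) = √4 = 2)
(-13 + L(13, n(1, 3)))² = (-13 + 2)² = (-11)² = 121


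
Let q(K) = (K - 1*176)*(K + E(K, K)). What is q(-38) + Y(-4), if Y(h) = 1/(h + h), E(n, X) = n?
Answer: 130111/8 ≈ 16264.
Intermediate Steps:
Y(h) = 1/(2*h)
q(K) = 2*K*(-176 + K) (q(K) = (K - 1*176)*(K + K) = (K - 176)*(2*K) = (-176 + K)*(2*K) = 2*K*(-176 + K))
q(-38) + Y(-4) = 2*(-38)*(-176 - 38) + (½)/(-4) = 2*(-38)*(-214) + (½)*(-¼) = 16264 - ⅛ = 130111/8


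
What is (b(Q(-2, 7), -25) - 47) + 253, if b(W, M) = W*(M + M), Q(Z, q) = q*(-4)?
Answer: 1606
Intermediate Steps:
Q(Z, q) = -4*q
b(W, M) = 2*M*W (b(W, M) = W*(2*M) = 2*M*W)
(b(Q(-2, 7), -25) - 47) + 253 = (2*(-25)*(-4*7) - 47) + 253 = (2*(-25)*(-28) - 47) + 253 = (1400 - 47) + 253 = 1353 + 253 = 1606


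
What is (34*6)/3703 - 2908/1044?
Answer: -2638837/966483 ≈ -2.7304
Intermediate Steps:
(34*6)/3703 - 2908/1044 = 204*(1/3703) - 2908*1/1044 = 204/3703 - 727/261 = -2638837/966483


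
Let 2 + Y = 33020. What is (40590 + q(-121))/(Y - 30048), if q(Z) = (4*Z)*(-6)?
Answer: 659/45 ≈ 14.644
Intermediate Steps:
Y = 33018 (Y = -2 + 33020 = 33018)
q(Z) = -24*Z
(40590 + q(-121))/(Y - 30048) = (40590 - 24*(-121))/(33018 - 30048) = (40590 + 2904)/2970 = 43494*(1/2970) = 659/45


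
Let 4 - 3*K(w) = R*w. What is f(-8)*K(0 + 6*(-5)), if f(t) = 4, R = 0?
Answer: 16/3 ≈ 5.3333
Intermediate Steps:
K(w) = 4/3 (K(w) = 4/3 - 0*w = 4/3 - ⅓*0 = 4/3 + 0 = 4/3)
f(-8)*K(0 + 6*(-5)) = 4*(4/3) = 16/3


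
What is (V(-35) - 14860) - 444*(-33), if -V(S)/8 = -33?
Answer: 56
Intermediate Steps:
V(S) = 264 (V(S) = -8*(-33) = 264)
(V(-35) - 14860) - 444*(-33) = (264 - 14860) - 444*(-33) = -14596 + 14652 = 56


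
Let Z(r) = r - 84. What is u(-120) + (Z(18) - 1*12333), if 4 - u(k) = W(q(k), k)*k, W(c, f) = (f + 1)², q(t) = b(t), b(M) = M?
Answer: 1686925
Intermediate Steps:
q(t) = t
W(c, f) = (1 + f)²
Z(r) = -84 + r
u(k) = 4 - k*(1 + k)² (u(k) = 4 - (1 + k)²*k = 4 - k*(1 + k)²)
u(-120) + (Z(18) - 1*12333) = (4 - 1*(-120)*(1 - 120)²) + ((-84 + 18) - 1*12333) = (4 - 1*(-120)*(-119)²) + (-66 - 12333) = (4 - 1*(-120)*14161) - 12399 = (4 + 1699320) - 12399 = 1699324 - 12399 = 1686925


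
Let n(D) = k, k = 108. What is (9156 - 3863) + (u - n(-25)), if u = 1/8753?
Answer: 45384306/8753 ≈ 5185.0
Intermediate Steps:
u = 1/8753 ≈ 0.00011425
n(D) = 108
(9156 - 3863) + (u - n(-25)) = (9156 - 3863) + (1/8753 - 1*108) = 5293 + (1/8753 - 108) = 5293 - 945323/8753 = 45384306/8753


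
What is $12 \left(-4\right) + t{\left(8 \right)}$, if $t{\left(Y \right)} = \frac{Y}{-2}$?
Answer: $-52$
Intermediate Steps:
$t{\left(Y \right)} = - \frac{Y}{2}$ ($t{\left(Y \right)} = Y \left(- \frac{1}{2}\right) = - \frac{Y}{2}$)
$12 \left(-4\right) + t{\left(8 \right)} = 12 \left(-4\right) - 4 = -48 - 4 = -52$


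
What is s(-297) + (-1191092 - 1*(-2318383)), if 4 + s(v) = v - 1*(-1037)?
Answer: 1128027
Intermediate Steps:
s(v) = 1033 + v (s(v) = -4 + (v - 1*(-1037)) = -4 + (v + 1037) = -4 + (1037 + v) = 1033 + v)
s(-297) + (-1191092 - 1*(-2318383)) = (1033 - 297) + (-1191092 - 1*(-2318383)) = 736 + (-1191092 + 2318383) = 736 + 1127291 = 1128027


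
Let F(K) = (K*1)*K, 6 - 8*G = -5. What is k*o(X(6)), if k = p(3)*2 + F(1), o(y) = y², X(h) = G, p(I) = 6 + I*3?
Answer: 3751/64 ≈ 58.609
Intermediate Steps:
G = 11/8 (G = ¾ - ⅛*(-5) = ¾ + 5/8 = 11/8 ≈ 1.3750)
p(I) = 6 + 3*I
X(h) = 11/8
F(K) = K² (F(K) = K*K = K²)
k = 31 (k = (6 + 3*3)*2 + 1² = (6 + 9)*2 + 1 = 15*2 + 1 = 30 + 1 = 31)
k*o(X(6)) = 31*(11/8)² = 31*(121/64) = 3751/64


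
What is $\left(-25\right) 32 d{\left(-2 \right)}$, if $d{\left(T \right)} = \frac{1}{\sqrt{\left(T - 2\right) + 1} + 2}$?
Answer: $- \frac{1600}{7} + \frac{800 i \sqrt{3}}{7} \approx -228.57 + 197.95 i$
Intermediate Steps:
$d{\left(T \right)} = \frac{1}{2 + \sqrt{-1 + T}}$ ($d{\left(T \right)} = \frac{1}{\sqrt{\left(T - 2\right) + 1} + 2} = \frac{1}{\sqrt{\left(-2 + T\right) + 1} + 2} = \frac{1}{\sqrt{-1 + T} + 2} = \frac{1}{2 + \sqrt{-1 + T}}$)
$\left(-25\right) 32 d{\left(-2 \right)} = \frac{\left(-25\right) 32}{2 + \sqrt{-1 - 2}} = - \frac{800}{2 + \sqrt{-3}} = - \frac{800}{2 + i \sqrt{3}}$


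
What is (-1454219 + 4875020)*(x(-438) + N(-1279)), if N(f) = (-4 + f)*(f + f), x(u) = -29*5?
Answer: 11226278676969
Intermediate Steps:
x(u) = -145
N(f) = 2*f*(-4 + f) (N(f) = (-4 + f)*(2*f) = 2*f*(-4 + f))
(-1454219 + 4875020)*(x(-438) + N(-1279)) = (-1454219 + 4875020)*(-145 + 2*(-1279)*(-4 - 1279)) = 3420801*(-145 + 2*(-1279)*(-1283)) = 3420801*(-145 + 3281914) = 3420801*3281769 = 11226278676969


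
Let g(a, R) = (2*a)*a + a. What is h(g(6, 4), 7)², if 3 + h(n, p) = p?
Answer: 16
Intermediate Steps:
g(a, R) = a + 2*a² (g(a, R) = 2*a² + a = a + 2*a²)
h(n, p) = -3 + p
h(g(6, 4), 7)² = (-3 + 7)² = 4² = 16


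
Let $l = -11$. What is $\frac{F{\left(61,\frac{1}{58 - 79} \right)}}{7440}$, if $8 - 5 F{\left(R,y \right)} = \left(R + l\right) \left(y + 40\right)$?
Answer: $- \frac{20891}{390600} \approx -0.053484$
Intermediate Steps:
$F{\left(R,y \right)} = \frac{8}{5} - \frac{\left(-11 + R\right) \left(40 + y\right)}{5}$ ($F{\left(R,y \right)} = \frac{8}{5} - \frac{\left(R - 11\right) \left(y + 40\right)}{5} = \frac{8}{5} - \frac{\left(-11 + R\right) \left(40 + y\right)}{5}$)
$\frac{F{\left(61,\frac{1}{58 - 79} \right)}}{7440} = \frac{\frac{448}{5} - 488 + \frac{11}{5 \left(58 - 79\right)} - \frac{61}{5 \left(58 - 79\right)}}{7440} = \left(\frac{448}{5} - 488 + \frac{11}{5 \left(-21\right)} - \frac{61}{5 \left(-21\right)}\right) \frac{1}{7440} = \left(\frac{448}{5} - 488 + \frac{11}{5} \left(- \frac{1}{21}\right) - \frac{61}{5} \left(- \frac{1}{21}\right)\right) \frac{1}{7440} = \left(\frac{448}{5} - 488 - \frac{11}{105} + \frac{61}{105}\right) \frac{1}{7440} = \left(- \frac{41782}{105}\right) \frac{1}{7440} = - \frac{20891}{390600}$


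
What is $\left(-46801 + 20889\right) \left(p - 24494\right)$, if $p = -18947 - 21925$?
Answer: $1693763792$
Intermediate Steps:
$p = -40872$
$\left(-46801 + 20889\right) \left(p - 24494\right) = \left(-46801 + 20889\right) \left(-40872 - 24494\right) = \left(-25912\right) \left(-65366\right) = 1693763792$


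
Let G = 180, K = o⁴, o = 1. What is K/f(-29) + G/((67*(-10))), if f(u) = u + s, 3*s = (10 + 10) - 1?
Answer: -1425/4556 ≈ -0.31277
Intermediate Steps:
K = 1 (K = 1⁴ = 1)
s = 19/3 (s = ((10 + 10) - 1)/3 = (20 - 1)/3 = (⅓)*19 = 19/3 ≈ 6.3333)
f(u) = 19/3 + u (f(u) = u + 19/3 = 19/3 + u)
K/f(-29) + G/((67*(-10))) = 1/(19/3 - 29) + 180/((67*(-10))) = 1/(-68/3) + 180/(-670) = 1*(-3/68) + 180*(-1/670) = -3/68 - 18/67 = -1425/4556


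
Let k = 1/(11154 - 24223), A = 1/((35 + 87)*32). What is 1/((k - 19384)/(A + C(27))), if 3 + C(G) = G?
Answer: -1224526093/988998356288 ≈ -0.0012381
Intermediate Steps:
A = 1/3904 (A = 1/(122*32) = 1/3904 ≈ 0.00025615)
k = -1/13069 (k = 1/(-13069) = -1/13069 ≈ -7.6517e-5)
C(G) = -3 + G
1/((k - 19384)/(A + C(27))) = 1/((-1/13069 - 19384)/(1/3904 + (-3 + 27))) = 1/(-253329497/(13069*(1/3904 + 24))) = 1/(-253329497/(13069*93697/3904)) = 1/(-253329497/13069*3904/93697) = 1/(-988998356288/1224526093) = -1224526093/988998356288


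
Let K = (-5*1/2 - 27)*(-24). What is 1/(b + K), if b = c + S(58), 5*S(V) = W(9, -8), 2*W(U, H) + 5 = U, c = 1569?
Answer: 5/11387 ≈ 0.00043910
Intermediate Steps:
W(U, H) = -5/2 + U/2
K = 708 (K = (-5*½ - 27)*(-24) = (-5/2 - 27)*(-24) = -59/2*(-24) = 708)
S(V) = ⅖ (S(V) = (-5/2 + (½)*9)/5 = (-5/2 + 9/2)/5 = (⅕)*2 = ⅖)
b = 7847/5 (b = 1569 + ⅖ = 7847/5 ≈ 1569.4)
1/(b + K) = 1/(7847/5 + 708) = 1/(11387/5) = 5/11387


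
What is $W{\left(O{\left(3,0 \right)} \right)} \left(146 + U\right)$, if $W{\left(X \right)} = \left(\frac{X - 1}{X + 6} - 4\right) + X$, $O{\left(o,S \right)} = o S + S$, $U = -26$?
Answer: $-500$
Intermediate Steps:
$O{\left(o,S \right)} = S + S o$ ($O{\left(o,S \right)} = S o + S = S + S o$)
$W{\left(X \right)} = -4 + X + \frac{-1 + X}{6 + X}$ ($W{\left(X \right)} = \left(\frac{-1 + X}{6 + X} - 4\right) + X = \left(-4 + \frac{-1 + X}{6 + X}\right) + X = -4 + X + \frac{-1 + X}{6 + X}$)
$W{\left(O{\left(3,0 \right)} \right)} \left(146 + U\right) = \frac{-25 + \left(0 \left(1 + 3\right)\right)^{2} + 3 \cdot 0 \left(1 + 3\right)}{6 + 0 \left(1 + 3\right)} \left(146 - 26\right) = \frac{-25 + \left(0 \cdot 4\right)^{2} + 3 \cdot 0 \cdot 4}{6 + 0 \cdot 4} \cdot 120 = \frac{-25 + 0^{2} + 3 \cdot 0}{6 + 0} \cdot 120 = \frac{-25 + 0 + 0}{6} \cdot 120 = \frac{1}{6} \left(-25\right) 120 = \left(- \frac{25}{6}\right) 120 = -500$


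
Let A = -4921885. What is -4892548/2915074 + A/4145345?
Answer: -3462895838355/1208398743053 ≈ -2.8657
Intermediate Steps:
-4892548/2915074 + A/4145345 = -4892548/2915074 - 4921885/4145345 = -4892548*1/2915074 - 4921885*1/4145345 = -2446274/1457537 - 984377/829069 = -3462895838355/1208398743053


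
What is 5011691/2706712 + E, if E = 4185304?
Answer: 11328417572139/2706712 ≈ 4.1853e+6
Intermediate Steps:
5011691/2706712 + E = 5011691/2706712 + 4185304 = 11328417572139/2706712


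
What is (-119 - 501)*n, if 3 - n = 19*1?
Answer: 9920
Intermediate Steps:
n = -16 (n = 3 - 19 = -16)
(-119 - 501)*n = (-119 - 501)*(-16) = -620*(-16) = 9920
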